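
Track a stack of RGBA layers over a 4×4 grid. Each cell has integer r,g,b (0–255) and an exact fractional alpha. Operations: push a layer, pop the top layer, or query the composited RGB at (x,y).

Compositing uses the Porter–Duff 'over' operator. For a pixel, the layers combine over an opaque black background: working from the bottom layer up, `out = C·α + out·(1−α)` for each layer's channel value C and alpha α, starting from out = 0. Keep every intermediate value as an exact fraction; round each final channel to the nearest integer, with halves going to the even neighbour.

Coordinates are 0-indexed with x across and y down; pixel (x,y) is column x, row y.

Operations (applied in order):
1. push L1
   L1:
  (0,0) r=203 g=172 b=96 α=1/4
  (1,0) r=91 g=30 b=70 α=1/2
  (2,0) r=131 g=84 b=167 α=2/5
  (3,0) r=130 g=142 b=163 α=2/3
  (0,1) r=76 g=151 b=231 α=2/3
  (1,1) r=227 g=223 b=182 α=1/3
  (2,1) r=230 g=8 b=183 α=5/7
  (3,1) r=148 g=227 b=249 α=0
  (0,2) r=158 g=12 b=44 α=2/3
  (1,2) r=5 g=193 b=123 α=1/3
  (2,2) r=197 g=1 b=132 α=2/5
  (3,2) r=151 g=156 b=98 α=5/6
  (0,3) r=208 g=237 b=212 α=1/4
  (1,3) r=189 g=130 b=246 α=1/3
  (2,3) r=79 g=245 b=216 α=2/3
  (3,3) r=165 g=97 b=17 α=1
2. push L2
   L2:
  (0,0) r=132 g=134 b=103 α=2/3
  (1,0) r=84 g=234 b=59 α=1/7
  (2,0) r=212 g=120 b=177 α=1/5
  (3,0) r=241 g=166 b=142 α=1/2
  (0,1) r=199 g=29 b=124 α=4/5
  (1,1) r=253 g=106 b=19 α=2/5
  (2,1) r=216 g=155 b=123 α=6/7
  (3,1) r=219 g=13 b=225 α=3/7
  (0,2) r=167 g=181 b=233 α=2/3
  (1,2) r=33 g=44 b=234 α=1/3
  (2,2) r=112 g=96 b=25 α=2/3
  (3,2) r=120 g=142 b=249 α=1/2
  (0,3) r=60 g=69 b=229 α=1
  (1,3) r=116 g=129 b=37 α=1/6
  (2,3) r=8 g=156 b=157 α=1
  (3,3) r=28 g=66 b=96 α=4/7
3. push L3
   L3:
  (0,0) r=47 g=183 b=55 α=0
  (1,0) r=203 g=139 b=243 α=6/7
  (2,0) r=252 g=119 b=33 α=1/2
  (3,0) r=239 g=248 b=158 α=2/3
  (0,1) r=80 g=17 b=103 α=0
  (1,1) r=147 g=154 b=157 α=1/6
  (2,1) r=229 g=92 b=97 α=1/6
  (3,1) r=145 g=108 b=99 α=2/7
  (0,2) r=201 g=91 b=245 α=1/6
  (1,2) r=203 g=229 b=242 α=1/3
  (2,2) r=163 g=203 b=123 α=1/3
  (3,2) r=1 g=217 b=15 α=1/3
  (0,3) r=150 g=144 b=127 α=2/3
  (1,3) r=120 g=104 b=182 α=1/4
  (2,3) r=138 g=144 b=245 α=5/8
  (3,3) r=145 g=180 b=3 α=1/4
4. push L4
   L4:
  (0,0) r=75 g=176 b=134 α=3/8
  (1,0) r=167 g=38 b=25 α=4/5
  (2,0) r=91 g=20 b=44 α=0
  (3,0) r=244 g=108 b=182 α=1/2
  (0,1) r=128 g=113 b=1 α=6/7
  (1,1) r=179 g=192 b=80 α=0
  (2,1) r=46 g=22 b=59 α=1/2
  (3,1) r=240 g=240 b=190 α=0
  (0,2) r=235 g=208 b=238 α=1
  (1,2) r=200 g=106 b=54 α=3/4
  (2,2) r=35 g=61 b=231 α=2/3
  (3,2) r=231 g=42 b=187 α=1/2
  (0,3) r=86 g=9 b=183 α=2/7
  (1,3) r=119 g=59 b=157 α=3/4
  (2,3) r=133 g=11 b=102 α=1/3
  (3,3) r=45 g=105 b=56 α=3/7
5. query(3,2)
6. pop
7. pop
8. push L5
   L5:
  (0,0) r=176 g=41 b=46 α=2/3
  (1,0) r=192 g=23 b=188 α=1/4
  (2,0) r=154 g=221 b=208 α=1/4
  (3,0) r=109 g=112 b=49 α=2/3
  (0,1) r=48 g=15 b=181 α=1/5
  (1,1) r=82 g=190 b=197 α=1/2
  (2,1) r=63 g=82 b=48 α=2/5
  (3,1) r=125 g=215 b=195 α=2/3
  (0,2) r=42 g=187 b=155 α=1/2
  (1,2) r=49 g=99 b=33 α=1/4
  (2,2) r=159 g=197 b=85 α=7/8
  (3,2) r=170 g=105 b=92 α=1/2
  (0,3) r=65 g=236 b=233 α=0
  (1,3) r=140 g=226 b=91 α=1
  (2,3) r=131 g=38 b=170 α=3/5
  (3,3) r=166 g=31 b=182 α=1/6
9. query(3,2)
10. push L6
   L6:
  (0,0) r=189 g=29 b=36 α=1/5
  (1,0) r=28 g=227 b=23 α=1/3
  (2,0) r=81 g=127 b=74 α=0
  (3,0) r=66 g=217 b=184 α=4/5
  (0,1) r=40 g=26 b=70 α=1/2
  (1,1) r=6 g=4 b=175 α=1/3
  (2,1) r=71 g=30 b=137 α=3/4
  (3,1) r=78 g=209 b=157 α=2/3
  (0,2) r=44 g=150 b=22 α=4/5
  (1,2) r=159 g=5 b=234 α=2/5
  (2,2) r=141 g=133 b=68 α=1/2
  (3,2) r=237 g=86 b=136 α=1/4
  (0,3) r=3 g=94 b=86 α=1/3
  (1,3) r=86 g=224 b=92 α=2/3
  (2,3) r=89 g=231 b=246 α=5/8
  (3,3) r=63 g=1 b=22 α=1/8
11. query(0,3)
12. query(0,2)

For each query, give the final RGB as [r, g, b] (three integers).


(3,2) stack=L1,L2,L3,L4; from [0,0,0]:
L1 α=5/6: [755/6, 130, 245/3]
L2 α=1/2: [1475/12, 136, 496/3]
L3 α=1/3: [1481/18, 163, 1037/9]
L4 α=1/2: [5639/36, 205/2, 1360/9]
= [157, 102, 151]

at x=3,y=2 over L1,L2,L5:
after L1 α=5/6: [755/6, 130, 245/3]
after L2 α=1/2: [1475/12, 136, 496/3]
after L5 α=1/2: [3515/24, 241/2, 386/3]
= [146, 120, 129]

(0,3) stack=L1,L2,L5,L6; from [0,0,0]:
after L1 α=1/4: [52, 237/4, 53]
after L2 α=1: [60, 69, 229]
after L5 α=0: [60, 69, 229]
after L6 α=1/3: [41, 232/3, 544/3]
= [41, 77, 181]

query (0,2) [L1,L2,L5,L6] — begin 0,0,0
+L1 (α=2/3) → [316/3, 8, 88/3]
+L2 (α=2/3) → [1318/9, 370/3, 1486/9]
+L5 (α=1/2) → [848/9, 931/6, 2881/18]
+L6 (α=4/5) → [2432/45, 4531/30, 893/18]
= [54, 151, 50]


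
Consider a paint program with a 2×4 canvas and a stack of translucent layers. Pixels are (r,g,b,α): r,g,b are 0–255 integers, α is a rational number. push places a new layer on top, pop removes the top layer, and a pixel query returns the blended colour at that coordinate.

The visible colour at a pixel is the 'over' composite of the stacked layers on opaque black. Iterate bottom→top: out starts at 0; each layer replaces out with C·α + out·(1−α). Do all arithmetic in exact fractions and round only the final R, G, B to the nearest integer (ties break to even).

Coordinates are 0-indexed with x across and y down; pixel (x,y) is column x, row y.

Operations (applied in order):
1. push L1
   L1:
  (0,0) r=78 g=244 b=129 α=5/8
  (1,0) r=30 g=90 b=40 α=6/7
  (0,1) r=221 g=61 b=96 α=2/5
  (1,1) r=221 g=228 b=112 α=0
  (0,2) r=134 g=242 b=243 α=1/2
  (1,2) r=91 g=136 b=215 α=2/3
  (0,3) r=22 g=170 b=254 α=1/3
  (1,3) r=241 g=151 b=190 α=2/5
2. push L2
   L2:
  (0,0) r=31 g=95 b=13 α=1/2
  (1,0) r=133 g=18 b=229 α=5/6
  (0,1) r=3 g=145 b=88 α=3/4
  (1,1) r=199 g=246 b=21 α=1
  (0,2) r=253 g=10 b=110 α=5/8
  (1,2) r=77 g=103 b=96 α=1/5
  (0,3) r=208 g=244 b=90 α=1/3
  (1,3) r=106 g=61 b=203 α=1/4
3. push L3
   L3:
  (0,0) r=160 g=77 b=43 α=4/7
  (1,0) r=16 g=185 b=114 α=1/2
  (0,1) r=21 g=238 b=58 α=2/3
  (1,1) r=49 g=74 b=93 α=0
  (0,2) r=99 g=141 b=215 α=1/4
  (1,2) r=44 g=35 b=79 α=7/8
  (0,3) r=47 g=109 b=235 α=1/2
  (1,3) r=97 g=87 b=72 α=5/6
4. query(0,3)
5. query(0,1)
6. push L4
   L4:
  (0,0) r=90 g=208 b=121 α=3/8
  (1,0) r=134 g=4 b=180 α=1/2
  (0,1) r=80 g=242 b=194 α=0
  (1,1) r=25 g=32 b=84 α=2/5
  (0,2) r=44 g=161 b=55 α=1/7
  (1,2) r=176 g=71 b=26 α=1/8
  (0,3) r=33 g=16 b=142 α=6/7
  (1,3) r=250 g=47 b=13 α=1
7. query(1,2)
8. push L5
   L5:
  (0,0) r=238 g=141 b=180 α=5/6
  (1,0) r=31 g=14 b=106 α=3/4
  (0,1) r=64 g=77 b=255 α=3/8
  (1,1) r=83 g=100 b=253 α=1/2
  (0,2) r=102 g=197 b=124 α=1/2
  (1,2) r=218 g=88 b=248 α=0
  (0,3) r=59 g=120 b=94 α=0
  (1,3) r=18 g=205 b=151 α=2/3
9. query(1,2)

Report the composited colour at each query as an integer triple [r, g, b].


query (0,3) [L1,L2,L3] — begin 0,0,0
after L1 α=1/3: [22/3, 170/3, 254/3]
after L2 α=1/3: [668/9, 1072/9, 778/9]
after L3 α=1/2: [1091/18, 2053/18, 2893/18]
= [61, 114, 161]

query (0,1) [L1,L2,L3] — begin 0,0,0
+L1 (α=2/5) → [442/5, 122/5, 192/5]
+L2 (α=3/4) → [487/20, 2297/20, 378/5]
+L3 (α=2/3) → [1327/60, 3939/20, 958/15]
→ [22, 197, 64]

query (1,2) [L1,L2,L3,L4] — begin 0,0,0
L1 α=2/3: [182/3, 272/3, 430/3]
L2 α=1/5: [959/15, 1397/15, 2008/15]
L3 α=7/8: [5579/120, 634/15, 10303/120]
L4 α=1/8: [60173/960, 5503/120, 75241/960]
→ [63, 46, 78]

at x=1,y=2 over L1,L2,L3,L4,L5:
L1 α=2/3: [182/3, 272/3, 430/3]
L2 α=1/5: [959/15, 1397/15, 2008/15]
L3 α=7/8: [5579/120, 634/15, 10303/120]
L4 α=1/8: [60173/960, 5503/120, 75241/960]
L5 α=0: [60173/960, 5503/120, 75241/960]
rounded: [63, 46, 78]


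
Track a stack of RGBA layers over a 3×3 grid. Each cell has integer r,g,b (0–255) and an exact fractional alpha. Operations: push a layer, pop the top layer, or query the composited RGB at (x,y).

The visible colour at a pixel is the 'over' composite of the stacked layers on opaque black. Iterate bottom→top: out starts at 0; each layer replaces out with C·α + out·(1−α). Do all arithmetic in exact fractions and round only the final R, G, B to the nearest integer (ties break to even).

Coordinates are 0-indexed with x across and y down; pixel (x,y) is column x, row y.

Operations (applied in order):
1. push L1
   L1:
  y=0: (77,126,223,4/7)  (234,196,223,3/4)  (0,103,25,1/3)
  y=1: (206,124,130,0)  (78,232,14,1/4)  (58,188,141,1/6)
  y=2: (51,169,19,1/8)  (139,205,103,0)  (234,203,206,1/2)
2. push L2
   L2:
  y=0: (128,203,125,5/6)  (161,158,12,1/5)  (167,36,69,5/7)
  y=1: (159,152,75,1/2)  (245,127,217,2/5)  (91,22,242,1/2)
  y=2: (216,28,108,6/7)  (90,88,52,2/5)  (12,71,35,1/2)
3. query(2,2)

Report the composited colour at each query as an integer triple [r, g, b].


(2,2) stack=L1,L2; from [0,0,0]:
after L1 α=1/2: [117, 203/2, 103]
after L2 α=1/2: [129/2, 345/4, 69]
→ [64, 86, 69]


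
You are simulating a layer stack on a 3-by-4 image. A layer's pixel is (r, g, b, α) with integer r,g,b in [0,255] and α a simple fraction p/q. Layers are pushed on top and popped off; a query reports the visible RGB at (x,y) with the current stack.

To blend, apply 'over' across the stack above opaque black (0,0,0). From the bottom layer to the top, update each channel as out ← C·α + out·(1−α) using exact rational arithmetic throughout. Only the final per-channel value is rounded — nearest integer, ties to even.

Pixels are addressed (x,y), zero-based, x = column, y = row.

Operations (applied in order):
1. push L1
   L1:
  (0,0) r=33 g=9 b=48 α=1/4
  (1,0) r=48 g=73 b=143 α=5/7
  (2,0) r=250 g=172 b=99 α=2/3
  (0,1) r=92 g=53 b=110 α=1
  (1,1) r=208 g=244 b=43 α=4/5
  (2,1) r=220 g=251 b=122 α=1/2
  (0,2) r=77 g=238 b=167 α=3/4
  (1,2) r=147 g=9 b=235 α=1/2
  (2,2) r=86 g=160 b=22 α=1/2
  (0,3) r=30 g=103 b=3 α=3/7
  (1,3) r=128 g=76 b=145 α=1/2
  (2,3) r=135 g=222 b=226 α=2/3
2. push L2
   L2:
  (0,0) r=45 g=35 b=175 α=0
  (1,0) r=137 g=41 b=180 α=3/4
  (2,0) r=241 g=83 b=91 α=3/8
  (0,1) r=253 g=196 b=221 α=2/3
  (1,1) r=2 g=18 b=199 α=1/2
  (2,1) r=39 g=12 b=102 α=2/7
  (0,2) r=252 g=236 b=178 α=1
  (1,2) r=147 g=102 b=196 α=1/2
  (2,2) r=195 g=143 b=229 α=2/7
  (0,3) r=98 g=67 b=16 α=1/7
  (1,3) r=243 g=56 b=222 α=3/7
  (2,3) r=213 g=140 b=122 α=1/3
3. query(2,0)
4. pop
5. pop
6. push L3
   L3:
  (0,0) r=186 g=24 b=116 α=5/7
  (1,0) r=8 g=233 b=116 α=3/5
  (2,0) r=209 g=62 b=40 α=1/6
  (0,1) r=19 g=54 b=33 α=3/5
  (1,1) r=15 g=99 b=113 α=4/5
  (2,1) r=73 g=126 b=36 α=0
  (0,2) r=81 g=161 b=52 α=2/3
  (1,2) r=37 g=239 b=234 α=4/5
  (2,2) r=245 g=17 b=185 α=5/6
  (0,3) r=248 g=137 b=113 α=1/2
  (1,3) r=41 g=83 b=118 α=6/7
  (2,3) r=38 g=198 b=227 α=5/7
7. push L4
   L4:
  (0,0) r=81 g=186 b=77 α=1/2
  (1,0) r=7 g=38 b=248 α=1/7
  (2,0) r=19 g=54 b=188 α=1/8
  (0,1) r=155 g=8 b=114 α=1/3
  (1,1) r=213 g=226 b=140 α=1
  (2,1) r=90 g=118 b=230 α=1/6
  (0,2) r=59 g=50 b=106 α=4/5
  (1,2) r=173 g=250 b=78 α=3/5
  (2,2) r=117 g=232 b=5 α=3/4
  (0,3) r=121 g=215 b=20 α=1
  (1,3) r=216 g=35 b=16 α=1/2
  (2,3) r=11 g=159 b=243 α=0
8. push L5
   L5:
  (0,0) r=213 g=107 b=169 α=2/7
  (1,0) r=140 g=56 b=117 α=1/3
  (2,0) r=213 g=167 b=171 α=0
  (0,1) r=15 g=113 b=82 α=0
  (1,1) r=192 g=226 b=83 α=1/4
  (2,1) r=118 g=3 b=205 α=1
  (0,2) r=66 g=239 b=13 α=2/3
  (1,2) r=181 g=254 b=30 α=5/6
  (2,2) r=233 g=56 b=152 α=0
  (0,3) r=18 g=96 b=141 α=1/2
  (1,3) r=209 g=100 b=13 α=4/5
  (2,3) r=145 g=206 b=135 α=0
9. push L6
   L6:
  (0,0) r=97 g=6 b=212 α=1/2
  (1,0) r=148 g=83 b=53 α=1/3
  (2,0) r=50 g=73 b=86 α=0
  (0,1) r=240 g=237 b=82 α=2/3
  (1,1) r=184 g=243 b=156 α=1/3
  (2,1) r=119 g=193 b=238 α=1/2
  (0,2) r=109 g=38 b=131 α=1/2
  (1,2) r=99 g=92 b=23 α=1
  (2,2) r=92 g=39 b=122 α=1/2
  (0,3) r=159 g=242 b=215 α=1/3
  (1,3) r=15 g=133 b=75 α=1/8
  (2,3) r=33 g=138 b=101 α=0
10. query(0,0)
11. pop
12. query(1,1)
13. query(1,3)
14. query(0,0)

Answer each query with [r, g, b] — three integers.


(2,0) stack=L1,L2; from [0,0,0]:
+L1 (α=2/3) → [500/3, 344/3, 66]
+L2 (α=3/8) → [4669/24, 2467/24, 603/8]
rounded: [195, 103, 75]

query (0,0) [L3,L4,L5,L6] — begin 0,0,0
after L3 α=5/7: [930/7, 120/7, 580/7]
after L4 α=1/2: [1497/14, 711/7, 1119/14]
after L5 α=2/7: [13449/98, 5053/49, 10327/98]
after L6 α=1/2: [22955/196, 5347/98, 31103/196]
= [117, 55, 159]

query (1,1) [L3,L4,L5] — begin 0,0,0
L3 α=4/5: [12, 396/5, 452/5]
L4 α=1: [213, 226, 140]
L5 α=1/4: [831/4, 226, 503/4]
→ [208, 226, 126]

at x=1,y=3 over L3,L4,L5:
L3 α=6/7: [246/7, 498/7, 708/7]
L4 α=1/2: [879/7, 743/14, 410/7]
L5 α=4/5: [6731/35, 6343/70, 774/35]
= [192, 91, 22]

at x=0,y=0 over L3,L4,L5:
after L3 α=5/7: [930/7, 120/7, 580/7]
after L4 α=1/2: [1497/14, 711/7, 1119/14]
after L5 α=2/7: [13449/98, 5053/49, 10327/98]
rounded: [137, 103, 105]


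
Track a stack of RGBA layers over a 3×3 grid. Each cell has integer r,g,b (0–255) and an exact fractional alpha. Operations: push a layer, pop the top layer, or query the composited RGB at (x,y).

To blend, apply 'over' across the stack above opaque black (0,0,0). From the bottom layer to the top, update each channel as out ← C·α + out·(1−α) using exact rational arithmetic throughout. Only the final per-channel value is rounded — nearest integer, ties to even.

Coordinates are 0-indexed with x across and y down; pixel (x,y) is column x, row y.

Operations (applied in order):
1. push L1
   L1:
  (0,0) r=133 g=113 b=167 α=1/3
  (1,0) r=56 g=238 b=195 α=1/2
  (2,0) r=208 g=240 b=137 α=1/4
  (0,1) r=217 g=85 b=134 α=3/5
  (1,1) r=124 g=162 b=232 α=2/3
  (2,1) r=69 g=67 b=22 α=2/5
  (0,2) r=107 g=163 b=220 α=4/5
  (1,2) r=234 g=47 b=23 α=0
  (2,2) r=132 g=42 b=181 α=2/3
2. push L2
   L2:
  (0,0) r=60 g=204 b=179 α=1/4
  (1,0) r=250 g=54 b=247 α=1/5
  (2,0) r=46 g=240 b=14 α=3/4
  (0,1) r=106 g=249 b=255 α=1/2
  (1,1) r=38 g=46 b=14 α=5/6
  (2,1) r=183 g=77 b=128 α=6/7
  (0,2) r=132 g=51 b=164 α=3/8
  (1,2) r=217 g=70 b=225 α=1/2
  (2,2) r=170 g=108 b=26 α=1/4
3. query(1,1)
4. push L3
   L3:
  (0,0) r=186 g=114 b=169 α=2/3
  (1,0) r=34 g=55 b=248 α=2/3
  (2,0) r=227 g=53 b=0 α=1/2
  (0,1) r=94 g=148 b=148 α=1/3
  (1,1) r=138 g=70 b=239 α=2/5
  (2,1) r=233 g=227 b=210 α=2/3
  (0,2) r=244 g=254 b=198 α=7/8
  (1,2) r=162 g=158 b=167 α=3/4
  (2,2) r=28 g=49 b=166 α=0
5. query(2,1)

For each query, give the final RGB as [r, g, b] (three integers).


query (1,1) [L1,L2] — begin 0,0,0
L1 α=2/3: [248/3, 108, 464/3]
L2 α=5/6: [409/9, 169/3, 337/9]
rounded: [45, 56, 37]

(2,1) stack=L1,L2,L3; from [0,0,0]:
after L1 α=2/5: [138/5, 134/5, 44/5]
after L2 α=6/7: [804/5, 2444/35, 3884/35]
after L3 α=2/3: [3134/15, 18334/105, 18584/105]
rounded: [209, 175, 177]


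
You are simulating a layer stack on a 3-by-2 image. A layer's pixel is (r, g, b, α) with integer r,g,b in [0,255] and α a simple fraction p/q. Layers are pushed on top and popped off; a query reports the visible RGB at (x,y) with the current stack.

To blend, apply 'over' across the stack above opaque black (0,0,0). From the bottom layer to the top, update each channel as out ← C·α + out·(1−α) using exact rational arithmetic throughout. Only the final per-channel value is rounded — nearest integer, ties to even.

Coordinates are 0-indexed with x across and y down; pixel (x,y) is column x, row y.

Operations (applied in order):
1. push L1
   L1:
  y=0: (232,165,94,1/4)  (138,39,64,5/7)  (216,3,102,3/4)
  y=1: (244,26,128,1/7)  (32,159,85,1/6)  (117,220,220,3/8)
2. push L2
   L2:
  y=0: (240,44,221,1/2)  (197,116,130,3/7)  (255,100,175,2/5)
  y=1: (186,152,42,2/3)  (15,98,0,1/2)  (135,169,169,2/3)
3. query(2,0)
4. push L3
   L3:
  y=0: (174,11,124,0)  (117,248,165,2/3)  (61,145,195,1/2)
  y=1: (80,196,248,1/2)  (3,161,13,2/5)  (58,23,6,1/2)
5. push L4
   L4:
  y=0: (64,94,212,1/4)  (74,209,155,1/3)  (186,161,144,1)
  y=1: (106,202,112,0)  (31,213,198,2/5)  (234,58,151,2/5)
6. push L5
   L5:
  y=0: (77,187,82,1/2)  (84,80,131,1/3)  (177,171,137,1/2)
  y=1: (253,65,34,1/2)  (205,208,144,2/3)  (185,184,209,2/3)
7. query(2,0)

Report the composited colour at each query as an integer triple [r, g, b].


query (2,0) [L1,L2] — begin 0,0,0
after L1 α=3/4: [162, 9/4, 153/2]
after L2 α=2/5: [996/5, 827/20, 1159/10]
rounded: [199, 41, 116]

(2,0) stack=L1,L2,L3,L4,L5; from [0,0,0]:
after L1 α=3/4: [162, 9/4, 153/2]
after L2 α=2/5: [996/5, 827/20, 1159/10]
after L3 α=1/2: [1301/10, 3727/40, 3109/20]
after L4 α=1: [186, 161, 144]
after L5 α=1/2: [363/2, 166, 281/2]
→ [182, 166, 140]


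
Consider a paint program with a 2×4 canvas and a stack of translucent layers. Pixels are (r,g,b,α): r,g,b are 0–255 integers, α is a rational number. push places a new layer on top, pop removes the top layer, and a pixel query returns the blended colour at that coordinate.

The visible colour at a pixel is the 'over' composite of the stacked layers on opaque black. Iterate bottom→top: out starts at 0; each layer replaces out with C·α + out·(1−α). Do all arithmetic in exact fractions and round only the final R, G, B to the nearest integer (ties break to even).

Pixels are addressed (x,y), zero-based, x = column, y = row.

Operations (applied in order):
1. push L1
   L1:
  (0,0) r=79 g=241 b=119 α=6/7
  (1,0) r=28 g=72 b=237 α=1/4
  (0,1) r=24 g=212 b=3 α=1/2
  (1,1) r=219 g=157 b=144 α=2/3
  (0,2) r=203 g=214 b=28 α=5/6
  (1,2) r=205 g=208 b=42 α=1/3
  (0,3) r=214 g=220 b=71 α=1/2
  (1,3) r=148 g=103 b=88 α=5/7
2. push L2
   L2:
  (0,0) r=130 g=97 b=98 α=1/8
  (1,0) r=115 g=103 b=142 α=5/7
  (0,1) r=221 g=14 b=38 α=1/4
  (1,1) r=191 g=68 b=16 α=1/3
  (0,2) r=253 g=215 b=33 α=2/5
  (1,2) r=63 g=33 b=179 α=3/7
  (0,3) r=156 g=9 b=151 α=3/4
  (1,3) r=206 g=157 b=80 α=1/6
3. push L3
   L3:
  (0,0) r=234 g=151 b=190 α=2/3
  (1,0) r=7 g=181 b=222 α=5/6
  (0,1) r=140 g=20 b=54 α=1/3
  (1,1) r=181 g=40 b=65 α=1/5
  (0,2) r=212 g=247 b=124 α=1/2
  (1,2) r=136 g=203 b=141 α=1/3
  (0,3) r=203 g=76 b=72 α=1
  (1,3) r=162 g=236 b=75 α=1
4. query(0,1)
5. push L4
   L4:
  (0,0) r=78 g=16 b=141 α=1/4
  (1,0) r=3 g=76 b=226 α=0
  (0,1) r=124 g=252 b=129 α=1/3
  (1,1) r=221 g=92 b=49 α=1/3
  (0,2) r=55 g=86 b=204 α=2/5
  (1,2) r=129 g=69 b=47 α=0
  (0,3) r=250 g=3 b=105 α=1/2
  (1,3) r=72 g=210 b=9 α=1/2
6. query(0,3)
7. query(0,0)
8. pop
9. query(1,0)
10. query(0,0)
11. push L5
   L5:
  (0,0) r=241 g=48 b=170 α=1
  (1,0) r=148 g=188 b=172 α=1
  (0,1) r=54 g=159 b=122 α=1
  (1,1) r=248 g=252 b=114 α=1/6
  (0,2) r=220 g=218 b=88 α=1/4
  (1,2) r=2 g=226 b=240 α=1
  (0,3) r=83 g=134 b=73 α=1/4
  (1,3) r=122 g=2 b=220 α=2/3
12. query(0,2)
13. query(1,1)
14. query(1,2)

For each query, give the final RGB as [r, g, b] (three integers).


at x=0,y=1 over L1,L2,L3:
+L1 (α=1/2) → [12, 106, 3/2]
+L2 (α=1/4) → [257/4, 83, 85/8]
+L3 (α=1/3) → [179/2, 62, 301/12]
= [90, 62, 25]

(0,3) stack=L1,L2,L3,L4; from [0,0,0]:
L1 α=1/2: [107, 110, 71/2]
L2 α=3/4: [575/4, 137/4, 977/8]
L3 α=1: [203, 76, 72]
L4 α=1/2: [453/2, 79/2, 177/2]
= [226, 40, 88]

at x=0,y=0 over L1,L2,L3,L4:
+L1 (α=6/7) → [474/7, 1446/7, 102]
+L2 (α=1/8) → [151/2, 1543/8, 203/2]
+L3 (α=2/3) → [1087/6, 3959/24, 321/2]
+L4 (α=1/4) → [1243/8, 4087/32, 1245/8]
→ [155, 128, 156]

query (1,0) [L1,L2,L3] — begin 0,0,0
+L1 (α=1/4) → [7, 18, 237/4]
+L2 (α=5/7) → [589/7, 551/7, 1657/14]
+L3 (α=5/6) → [139/7, 3443/21, 17197/84]
rounded: [20, 164, 205]

at x=0,y=0 over L1,L2,L3:
L1 α=6/7: [474/7, 1446/7, 102]
L2 α=1/8: [151/2, 1543/8, 203/2]
L3 α=2/3: [1087/6, 3959/24, 321/2]
→ [181, 165, 160]

query (0,2) [L1,L2,L3,L5] — begin 0,0,0
after L1 α=5/6: [1015/6, 535/3, 70/3]
after L2 α=2/5: [2027/10, 193, 136/5]
after L3 α=1/2: [4147/20, 220, 378/5]
after L5 α=1/4: [16841/80, 439/2, 787/10]
→ [211, 220, 79]

query (1,1) [L1,L2,L3,L5] — begin 0,0,0
+L1 (α=2/3) → [146, 314/3, 96]
+L2 (α=1/3) → [161, 832/9, 208/3]
+L3 (α=1/5) → [165, 3688/45, 1027/15]
+L5 (α=1/6) → [1073/6, 2978/27, 1369/18]
= [179, 110, 76]

at x=1,y=2 over L1,L2,L3,L5:
after L1 α=1/3: [205/3, 208/3, 14]
after L2 α=3/7: [1387/21, 1129/21, 593/7]
after L3 α=1/3: [5630/63, 6521/63, 2173/21]
after L5 α=1: [2, 226, 240]
= [2, 226, 240]


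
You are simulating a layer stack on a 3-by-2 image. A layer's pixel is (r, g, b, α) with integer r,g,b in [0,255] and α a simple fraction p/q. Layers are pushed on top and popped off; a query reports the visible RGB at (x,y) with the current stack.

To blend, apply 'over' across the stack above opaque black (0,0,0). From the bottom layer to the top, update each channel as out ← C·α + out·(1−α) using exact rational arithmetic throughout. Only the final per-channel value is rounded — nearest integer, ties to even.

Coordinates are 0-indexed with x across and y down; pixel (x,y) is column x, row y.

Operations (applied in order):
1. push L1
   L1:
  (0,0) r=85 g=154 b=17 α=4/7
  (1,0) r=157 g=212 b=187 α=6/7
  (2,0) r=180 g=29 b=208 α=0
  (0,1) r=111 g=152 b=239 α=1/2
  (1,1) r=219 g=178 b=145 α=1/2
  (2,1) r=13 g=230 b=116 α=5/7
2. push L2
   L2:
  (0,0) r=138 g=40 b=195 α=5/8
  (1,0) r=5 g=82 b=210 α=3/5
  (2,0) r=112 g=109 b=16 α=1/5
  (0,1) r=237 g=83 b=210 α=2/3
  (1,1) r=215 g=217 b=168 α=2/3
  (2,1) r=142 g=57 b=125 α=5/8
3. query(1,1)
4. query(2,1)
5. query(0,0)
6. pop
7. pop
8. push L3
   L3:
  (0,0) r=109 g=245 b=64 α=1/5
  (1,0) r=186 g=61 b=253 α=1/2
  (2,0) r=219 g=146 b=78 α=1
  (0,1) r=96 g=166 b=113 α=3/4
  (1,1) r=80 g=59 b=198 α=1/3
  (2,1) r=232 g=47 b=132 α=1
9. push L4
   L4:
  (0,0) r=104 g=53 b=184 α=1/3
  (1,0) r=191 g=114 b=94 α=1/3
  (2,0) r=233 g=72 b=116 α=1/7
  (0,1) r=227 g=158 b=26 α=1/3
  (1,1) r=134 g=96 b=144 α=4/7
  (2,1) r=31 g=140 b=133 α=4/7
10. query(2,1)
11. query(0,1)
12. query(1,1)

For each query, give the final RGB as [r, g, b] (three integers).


query (1,1) [L1,L2] — begin 0,0,0
after L1 α=1/2: [219/2, 89, 145/2]
after L2 α=2/3: [1079/6, 523/3, 817/6]
→ [180, 174, 136]

(2,1) stack=L1,L2; from [0,0,0]:
after L1 α=5/7: [65/7, 1150/7, 580/7]
after L2 α=5/8: [5165/56, 5445/56, 6115/56]
→ [92, 97, 109]

(0,0) stack=L1,L2; from [0,0,0]:
L1 α=4/7: [340/7, 88, 68/7]
L2 α=5/8: [2925/28, 58, 7029/56]
→ [104, 58, 126]

query (2,1) [L3,L4] — begin 0,0,0
L3 α=1: [232, 47, 132]
L4 α=4/7: [820/7, 701/7, 928/7]
= [117, 100, 133]

(0,1) stack=L3,L4; from [0,0,0]:
+L3 (α=3/4) → [72, 249/2, 339/4]
+L4 (α=1/3) → [371/3, 407/3, 391/6]
= [124, 136, 65]

(1,1) stack=L3,L4; from [0,0,0]:
+L3 (α=1/3) → [80/3, 59/3, 66]
+L4 (α=4/7) → [88, 443/7, 774/7]
→ [88, 63, 111]


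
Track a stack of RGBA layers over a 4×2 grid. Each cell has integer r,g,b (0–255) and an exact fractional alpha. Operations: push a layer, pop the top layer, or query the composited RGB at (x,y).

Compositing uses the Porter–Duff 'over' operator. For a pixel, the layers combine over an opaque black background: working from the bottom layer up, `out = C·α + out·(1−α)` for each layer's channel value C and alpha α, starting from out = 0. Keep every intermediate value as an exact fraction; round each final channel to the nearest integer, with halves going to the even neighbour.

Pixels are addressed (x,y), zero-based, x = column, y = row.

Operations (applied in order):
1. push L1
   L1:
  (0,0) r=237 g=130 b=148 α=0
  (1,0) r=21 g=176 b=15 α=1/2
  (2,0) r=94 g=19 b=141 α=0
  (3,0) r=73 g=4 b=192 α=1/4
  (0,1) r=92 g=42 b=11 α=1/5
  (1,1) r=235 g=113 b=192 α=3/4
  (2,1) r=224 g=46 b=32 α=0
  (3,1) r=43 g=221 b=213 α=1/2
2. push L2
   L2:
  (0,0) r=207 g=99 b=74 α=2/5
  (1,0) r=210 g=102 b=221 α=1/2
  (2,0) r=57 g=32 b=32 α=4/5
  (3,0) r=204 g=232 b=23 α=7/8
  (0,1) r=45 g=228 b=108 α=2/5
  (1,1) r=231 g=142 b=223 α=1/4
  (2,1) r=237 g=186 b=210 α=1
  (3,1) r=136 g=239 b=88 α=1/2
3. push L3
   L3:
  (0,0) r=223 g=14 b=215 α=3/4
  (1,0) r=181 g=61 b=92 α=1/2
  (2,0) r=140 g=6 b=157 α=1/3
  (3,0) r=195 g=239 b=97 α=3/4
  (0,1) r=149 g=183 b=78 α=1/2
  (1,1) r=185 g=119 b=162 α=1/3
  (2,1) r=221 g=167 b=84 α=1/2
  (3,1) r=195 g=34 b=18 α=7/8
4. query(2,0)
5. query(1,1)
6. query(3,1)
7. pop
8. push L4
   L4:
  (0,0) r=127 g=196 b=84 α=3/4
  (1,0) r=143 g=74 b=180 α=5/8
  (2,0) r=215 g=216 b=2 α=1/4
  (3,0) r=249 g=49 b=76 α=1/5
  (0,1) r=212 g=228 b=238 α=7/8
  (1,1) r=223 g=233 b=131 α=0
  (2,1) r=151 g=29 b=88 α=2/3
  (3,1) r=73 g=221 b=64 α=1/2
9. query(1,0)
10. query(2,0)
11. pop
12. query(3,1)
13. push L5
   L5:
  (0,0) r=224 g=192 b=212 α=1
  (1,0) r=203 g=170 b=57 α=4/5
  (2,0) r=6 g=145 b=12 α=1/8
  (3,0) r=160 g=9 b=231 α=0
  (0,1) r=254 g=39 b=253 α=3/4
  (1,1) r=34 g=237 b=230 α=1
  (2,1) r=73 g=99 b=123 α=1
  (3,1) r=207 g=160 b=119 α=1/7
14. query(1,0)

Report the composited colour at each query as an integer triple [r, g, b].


query (2,0) [L1,L2,L3] — begin 0,0,0
L1 α=0: [0, 0, 0]
L2 α=4/5: [228/5, 128/5, 128/5]
L3 α=1/3: [1156/15, 286/15, 347/5]
= [77, 19, 69]

query (1,1) [L1,L2,L3] — begin 0,0,0
+L1 (α=3/4) → [705/4, 339/4, 144]
+L2 (α=1/4) → [3039/16, 1585/16, 655/4]
+L3 (α=1/3) → [4519/24, 2537/24, 979/6]
rounded: [188, 106, 163]

at x=3,y=1 over L1,L2,L3:
+L1 (α=1/2) → [43/2, 221/2, 213/2]
+L2 (α=1/2) → [315/4, 699/4, 389/4]
+L3 (α=7/8) → [5775/32, 1651/32, 893/32]
= [180, 52, 28]

(1,0) stack=L1,L2,L4; from [0,0,0]:
L1 α=1/2: [21/2, 88, 15/2]
L2 α=1/2: [441/4, 95, 457/4]
L4 α=5/8: [4183/32, 655/8, 4971/32]
rounded: [131, 82, 155]

(2,0) stack=L1,L2,L4; from [0,0,0]:
L1 α=0: [0, 0, 0]
L2 α=4/5: [228/5, 128/5, 128/5]
L4 α=1/4: [1759/20, 366/5, 197/10]
rounded: [88, 73, 20]

(3,1) stack=L1,L2; from [0,0,0]:
after L1 α=1/2: [43/2, 221/2, 213/2]
after L2 α=1/2: [315/4, 699/4, 389/4]
rounded: [79, 175, 97]

(1,0) stack=L1,L2,L5; from [0,0,0]:
+L1 (α=1/2) → [21/2, 88, 15/2]
+L2 (α=1/2) → [441/4, 95, 457/4]
+L5 (α=4/5) → [3689/20, 155, 1369/20]
= [184, 155, 68]


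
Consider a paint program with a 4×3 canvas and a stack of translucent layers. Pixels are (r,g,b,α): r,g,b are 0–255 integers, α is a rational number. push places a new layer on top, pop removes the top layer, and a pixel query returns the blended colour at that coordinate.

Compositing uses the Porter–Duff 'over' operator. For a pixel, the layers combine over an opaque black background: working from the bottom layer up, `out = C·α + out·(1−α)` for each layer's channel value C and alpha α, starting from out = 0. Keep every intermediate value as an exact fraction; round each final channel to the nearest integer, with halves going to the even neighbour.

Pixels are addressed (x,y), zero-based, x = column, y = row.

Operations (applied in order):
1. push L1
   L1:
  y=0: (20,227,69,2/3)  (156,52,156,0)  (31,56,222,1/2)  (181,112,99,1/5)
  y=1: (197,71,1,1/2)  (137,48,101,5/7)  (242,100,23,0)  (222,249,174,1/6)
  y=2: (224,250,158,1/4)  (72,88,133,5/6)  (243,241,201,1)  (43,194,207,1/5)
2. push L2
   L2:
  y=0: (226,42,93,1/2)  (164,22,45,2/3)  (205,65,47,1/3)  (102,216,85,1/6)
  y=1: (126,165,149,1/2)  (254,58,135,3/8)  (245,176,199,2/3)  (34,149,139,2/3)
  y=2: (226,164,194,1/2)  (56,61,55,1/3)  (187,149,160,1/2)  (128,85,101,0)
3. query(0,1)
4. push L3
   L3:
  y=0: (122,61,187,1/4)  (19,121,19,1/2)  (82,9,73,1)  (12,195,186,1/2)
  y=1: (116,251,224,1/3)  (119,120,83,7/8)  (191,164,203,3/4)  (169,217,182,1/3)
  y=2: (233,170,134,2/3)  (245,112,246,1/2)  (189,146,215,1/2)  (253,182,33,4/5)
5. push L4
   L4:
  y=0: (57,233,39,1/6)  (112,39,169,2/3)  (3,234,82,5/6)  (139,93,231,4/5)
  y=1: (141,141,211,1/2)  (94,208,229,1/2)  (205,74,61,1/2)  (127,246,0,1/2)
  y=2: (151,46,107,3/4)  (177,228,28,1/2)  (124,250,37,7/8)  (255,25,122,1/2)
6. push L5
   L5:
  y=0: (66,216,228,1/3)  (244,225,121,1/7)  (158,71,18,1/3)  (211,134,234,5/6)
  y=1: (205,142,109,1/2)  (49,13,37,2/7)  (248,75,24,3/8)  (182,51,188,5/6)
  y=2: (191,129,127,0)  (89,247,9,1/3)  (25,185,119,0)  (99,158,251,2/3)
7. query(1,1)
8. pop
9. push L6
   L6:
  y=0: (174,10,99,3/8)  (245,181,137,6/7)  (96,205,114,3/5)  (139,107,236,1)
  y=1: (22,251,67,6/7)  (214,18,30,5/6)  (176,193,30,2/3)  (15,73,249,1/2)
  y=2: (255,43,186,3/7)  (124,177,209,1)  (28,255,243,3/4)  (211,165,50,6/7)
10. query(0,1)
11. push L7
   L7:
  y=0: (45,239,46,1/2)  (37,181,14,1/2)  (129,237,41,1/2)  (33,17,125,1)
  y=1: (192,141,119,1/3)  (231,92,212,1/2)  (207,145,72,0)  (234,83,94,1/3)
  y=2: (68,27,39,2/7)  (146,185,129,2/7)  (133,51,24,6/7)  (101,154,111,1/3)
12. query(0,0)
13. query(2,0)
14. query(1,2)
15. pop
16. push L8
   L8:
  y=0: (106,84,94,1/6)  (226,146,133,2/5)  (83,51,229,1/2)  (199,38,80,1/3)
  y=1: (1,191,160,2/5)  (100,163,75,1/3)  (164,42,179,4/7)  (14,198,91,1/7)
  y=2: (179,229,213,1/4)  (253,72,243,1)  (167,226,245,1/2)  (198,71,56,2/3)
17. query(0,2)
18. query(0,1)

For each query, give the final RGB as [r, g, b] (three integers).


at x=0,y=1 over L1,L2:
+L1 (α=1/2) → [197/2, 71/2, 1/2]
+L2 (α=1/2) → [449/4, 401/4, 299/4]
→ [112, 100, 75]

at x=1,y=1 over L1,L2,L3,L4,L5:
+L1 (α=5/7) → [685/7, 240/7, 505/7]
+L2 (α=3/8) → [8759/56, 1209/28, 670/7]
+L3 (α=7/8) → [55407/448, 24729/224, 4737/56]
+L4 (α=1/2) → [97519/896, 71321/448, 17561/112]
+L5 (α=2/7) → [575403/6272, 368253/3136, 96093/784]
rounded: [92, 117, 123]

at x=0,y=1 over L1,L2,L3,L4,L6:
after L1 α=1/2: [197/2, 71/2, 1/2]
after L2 α=1/2: [449/4, 401/4, 299/4]
after L3 α=1/3: [227/2, 301/2, 249/2]
after L4 α=1/2: [509/4, 583/4, 671/4]
after L6 α=6/7: [1037/28, 6607/28, 2279/28]
= [37, 236, 81]

at x=0,y=0 over L1,L2,L3,L4,L6,L7:
+L1 (α=2/3) → [40/3, 454/3, 46]
+L2 (α=1/2) → [359/3, 290/3, 139/2]
+L3 (α=1/4) → [481/4, 351/4, 791/8]
+L4 (α=1/6) → [2633/24, 2687/24, 4267/48]
+L6 (α=3/8) → [25693/192, 14155/192, 35591/384]
+L7 (α=1/2) → [34333/384, 60043/384, 53255/768]
→ [89, 156, 69]

(2,0) stack=L1,L2,L3,L4,L6,L7; from [0,0,0]:
after L1 α=1/2: [31/2, 28, 111]
after L2 α=1/3: [236/3, 121/3, 269/3]
after L3 α=1: [82, 9, 73]
after L4 α=5/6: [97/6, 393/2, 161/2]
after L6 α=3/5: [961/15, 1008/5, 503/5]
after L7 α=1/2: [1448/15, 2193/10, 354/5]
= [97, 219, 71]

at x=1,y=2 over L1,L2,L3,L4,L6,L7:
after L1 α=5/6: [60, 220/3, 665/6]
after L2 α=1/3: [176/3, 623/9, 830/9]
after L3 α=1/2: [911/6, 1631/18, 1522/9]
after L4 α=1/2: [1973/12, 5735/36, 887/9]
after L6 α=1: [124, 177, 209]
after L7 α=2/7: [912/7, 1255/7, 1303/7]
→ [130, 179, 186]

(0,2) stack=L1,L2,L3,L4,L6,L8; from [0,0,0]:
after L1 α=1/4: [56, 125/2, 79/2]
after L2 α=1/2: [141, 453/4, 467/4]
after L3 α=2/3: [607/3, 1813/12, 513/4]
after L4 α=3/4: [983/6, 3469/48, 1797/16]
after L6 α=3/7: [4261/21, 5017/84, 4029/28]
after L8 α=1/4: [2757/14, 11429/112, 18051/112]
= [197, 102, 161]

(0,1) stack=L1,L2,L3,L4,L6,L8; from [0,0,0]:
+L1 (α=1/2) → [197/2, 71/2, 1/2]
+L2 (α=1/2) → [449/4, 401/4, 299/4]
+L3 (α=1/3) → [227/2, 301/2, 249/2]
+L4 (α=1/2) → [509/4, 583/4, 671/4]
+L6 (α=6/7) → [1037/28, 6607/28, 2279/28]
+L8 (α=2/5) → [3167/140, 30517/140, 15797/140]
→ [23, 218, 113]


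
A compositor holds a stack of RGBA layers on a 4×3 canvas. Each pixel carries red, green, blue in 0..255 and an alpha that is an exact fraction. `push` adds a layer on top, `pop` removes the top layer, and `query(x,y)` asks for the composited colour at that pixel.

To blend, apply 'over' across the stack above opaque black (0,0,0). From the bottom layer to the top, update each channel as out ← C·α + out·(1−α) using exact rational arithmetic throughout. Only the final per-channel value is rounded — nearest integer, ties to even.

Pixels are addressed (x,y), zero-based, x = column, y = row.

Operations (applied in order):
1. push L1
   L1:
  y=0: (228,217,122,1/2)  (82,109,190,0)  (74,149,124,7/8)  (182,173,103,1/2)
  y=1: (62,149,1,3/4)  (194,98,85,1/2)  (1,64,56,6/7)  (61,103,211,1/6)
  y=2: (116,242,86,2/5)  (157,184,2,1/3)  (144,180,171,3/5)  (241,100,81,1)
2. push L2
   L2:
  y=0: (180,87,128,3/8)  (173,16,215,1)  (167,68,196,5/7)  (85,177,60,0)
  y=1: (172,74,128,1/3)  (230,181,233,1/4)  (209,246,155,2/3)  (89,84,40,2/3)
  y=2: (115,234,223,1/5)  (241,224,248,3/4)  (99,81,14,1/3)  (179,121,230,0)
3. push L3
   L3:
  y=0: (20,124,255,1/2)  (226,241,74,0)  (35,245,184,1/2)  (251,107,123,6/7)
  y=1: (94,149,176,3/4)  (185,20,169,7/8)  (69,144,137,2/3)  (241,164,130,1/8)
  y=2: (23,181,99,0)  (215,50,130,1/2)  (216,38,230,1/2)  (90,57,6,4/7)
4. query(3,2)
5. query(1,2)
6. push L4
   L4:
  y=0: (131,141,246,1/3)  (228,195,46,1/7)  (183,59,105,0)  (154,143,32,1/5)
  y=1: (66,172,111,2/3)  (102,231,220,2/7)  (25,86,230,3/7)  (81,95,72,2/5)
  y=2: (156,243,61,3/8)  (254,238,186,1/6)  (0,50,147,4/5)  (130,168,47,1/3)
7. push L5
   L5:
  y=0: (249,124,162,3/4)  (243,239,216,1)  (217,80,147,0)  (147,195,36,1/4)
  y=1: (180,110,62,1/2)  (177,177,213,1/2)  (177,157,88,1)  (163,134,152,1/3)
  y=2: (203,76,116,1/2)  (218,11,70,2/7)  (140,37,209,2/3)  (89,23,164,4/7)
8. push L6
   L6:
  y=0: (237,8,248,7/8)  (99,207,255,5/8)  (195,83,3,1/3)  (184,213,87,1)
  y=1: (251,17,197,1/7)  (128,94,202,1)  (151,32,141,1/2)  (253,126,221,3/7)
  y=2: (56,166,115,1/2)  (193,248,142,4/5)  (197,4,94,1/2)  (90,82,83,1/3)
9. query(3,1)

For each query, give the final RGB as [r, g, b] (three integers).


at x=3,y=2 over L1,L2,L3:
after L1 α=1: [241, 100, 81]
after L2 α=0: [241, 100, 81]
after L3 α=4/7: [1083/7, 528/7, 267/7]
= [155, 75, 38]

query (1,2) [L1,L2,L3] — begin 0,0,0
L1 α=1/3: [157/3, 184/3, 2/3]
L2 α=3/4: [1163/6, 550/3, 1117/6]
L3 α=1/2: [2453/12, 350/3, 1897/12]
= [204, 117, 158]

query (3,1) [L1,L2,L3,L4,L5,L6] — begin 0,0,0
after L1 α=1/6: [61/6, 103/6, 211/6]
after L2 α=2/3: [1129/18, 1111/18, 691/18]
after L3 α=1/8: [12241/144, 10729/144, 7177/144]
after L4 α=2/5: [20017/240, 19849/240, 14089/240]
after L5 α=1/3: [39577/360, 35929/360, 32329/360]
after L6 α=3/7: [107887/630, 69949/630, 91999/630]
→ [171, 111, 146]


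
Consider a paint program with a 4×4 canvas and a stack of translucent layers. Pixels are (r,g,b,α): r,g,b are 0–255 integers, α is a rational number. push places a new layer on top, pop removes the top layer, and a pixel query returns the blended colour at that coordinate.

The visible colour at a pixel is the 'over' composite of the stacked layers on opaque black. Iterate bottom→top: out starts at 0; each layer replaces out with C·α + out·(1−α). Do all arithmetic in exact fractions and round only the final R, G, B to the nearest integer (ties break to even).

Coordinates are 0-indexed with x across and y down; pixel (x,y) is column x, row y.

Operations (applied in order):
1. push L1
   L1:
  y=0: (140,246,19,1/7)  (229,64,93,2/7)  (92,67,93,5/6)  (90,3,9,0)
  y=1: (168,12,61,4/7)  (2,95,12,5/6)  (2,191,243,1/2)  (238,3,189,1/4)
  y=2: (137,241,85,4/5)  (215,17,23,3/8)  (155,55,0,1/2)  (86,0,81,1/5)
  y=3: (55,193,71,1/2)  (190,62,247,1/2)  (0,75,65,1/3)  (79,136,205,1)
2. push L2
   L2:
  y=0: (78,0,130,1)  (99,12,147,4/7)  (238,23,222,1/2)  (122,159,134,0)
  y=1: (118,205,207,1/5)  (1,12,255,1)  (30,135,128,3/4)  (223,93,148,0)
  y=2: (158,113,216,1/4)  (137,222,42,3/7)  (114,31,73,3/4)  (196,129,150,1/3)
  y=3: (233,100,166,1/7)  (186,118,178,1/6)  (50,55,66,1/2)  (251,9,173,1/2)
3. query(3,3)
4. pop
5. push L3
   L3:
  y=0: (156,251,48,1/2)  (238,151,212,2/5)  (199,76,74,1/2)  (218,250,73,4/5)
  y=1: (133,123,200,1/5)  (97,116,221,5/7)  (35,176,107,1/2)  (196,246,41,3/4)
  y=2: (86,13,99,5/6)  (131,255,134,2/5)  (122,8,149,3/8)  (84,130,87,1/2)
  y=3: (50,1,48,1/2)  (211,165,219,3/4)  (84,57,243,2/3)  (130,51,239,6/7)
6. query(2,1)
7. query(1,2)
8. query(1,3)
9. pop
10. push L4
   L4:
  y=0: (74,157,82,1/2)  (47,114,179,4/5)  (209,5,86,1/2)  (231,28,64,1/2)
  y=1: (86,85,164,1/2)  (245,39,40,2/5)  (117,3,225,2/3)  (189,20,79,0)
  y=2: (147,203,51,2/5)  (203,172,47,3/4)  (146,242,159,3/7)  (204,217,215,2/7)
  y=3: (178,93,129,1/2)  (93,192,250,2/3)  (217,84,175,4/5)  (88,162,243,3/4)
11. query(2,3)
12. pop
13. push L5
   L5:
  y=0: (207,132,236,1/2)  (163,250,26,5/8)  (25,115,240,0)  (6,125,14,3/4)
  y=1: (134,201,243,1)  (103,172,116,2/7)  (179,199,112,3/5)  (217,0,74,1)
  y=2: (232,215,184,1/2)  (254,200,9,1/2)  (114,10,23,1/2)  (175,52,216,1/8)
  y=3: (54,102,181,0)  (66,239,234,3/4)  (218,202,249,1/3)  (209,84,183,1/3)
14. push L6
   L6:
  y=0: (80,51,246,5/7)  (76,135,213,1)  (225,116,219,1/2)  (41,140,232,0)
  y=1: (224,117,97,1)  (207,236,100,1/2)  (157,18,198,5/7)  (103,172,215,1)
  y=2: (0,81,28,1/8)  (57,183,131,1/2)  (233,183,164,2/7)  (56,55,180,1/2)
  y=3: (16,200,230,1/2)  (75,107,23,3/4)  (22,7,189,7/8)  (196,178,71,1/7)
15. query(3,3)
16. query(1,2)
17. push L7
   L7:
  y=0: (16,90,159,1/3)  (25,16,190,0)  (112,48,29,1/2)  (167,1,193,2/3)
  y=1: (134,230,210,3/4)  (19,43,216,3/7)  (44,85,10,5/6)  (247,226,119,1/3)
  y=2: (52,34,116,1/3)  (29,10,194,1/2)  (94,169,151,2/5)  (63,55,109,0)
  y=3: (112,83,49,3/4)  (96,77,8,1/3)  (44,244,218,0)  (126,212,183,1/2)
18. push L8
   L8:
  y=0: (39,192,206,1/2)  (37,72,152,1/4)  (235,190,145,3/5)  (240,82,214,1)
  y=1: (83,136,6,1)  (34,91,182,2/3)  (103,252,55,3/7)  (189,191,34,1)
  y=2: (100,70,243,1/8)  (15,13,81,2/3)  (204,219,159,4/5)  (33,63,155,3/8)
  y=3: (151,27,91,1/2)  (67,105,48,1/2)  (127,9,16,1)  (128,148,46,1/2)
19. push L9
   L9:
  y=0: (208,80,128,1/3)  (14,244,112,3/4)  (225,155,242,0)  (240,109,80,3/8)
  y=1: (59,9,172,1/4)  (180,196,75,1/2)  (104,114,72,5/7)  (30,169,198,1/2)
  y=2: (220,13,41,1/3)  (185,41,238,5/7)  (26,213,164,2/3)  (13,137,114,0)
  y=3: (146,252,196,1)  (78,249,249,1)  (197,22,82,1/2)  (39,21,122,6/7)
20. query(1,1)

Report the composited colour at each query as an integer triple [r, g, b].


(3,3) stack=L1,L2; from [0,0,0]:
L1 α=1: [79, 136, 205]
L2 α=1/2: [165, 145/2, 189]
→ [165, 72, 189]

at x=2,y=1 over L1,L3:
after L1 α=1/2: [1, 191/2, 243/2]
after L3 α=1/2: [18, 543/4, 457/4]
rounded: [18, 136, 114]

query (1,2) [L1,L3] — begin 0,0,0
+L1 (α=3/8) → [645/8, 51/8, 69/8]
+L3 (α=2/5) → [4031/40, 4233/40, 2351/40]
= [101, 106, 59]

query (1,3) [L1,L3] — begin 0,0,0
L1 α=1/2: [95, 31, 247/2]
L3 α=3/4: [182, 263/2, 1561/8]
rounded: [182, 132, 195]

at x=2,y=3 over L1,L4:
L1 α=1/3: [0, 25, 65/3]
L4 α=4/5: [868/5, 361/5, 433/3]
= [174, 72, 144]

(3,3) stack=L1,L5,L6; from [0,0,0]:
L1 α=1: [79, 136, 205]
L5 α=1/3: [367/3, 356/3, 593/3]
L6 α=1/7: [930/7, 890/7, 1257/7]
→ [133, 127, 180]

at x=1,y=2 over L1,L5,L6:
after L1 α=3/8: [645/8, 51/8, 69/8]
after L5 α=1/2: [2677/16, 1651/16, 141/16]
after L6 α=1/2: [3589/32, 4579/32, 2237/32]
→ [112, 143, 70]

(1,1) stack=L1,L5,L6,L7,L8,L9; from [0,0,0]:
L1 α=5/6: [5/3, 475/6, 10]
L5 α=2/7: [643/21, 4439/42, 282/7]
L6 α=1/2: [2495/21, 14351/84, 491/7]
L7 α=3/7: [11177/147, 17060/147, 6500/49]
L8 α=2/3: [21173/441, 43814/441, 8112/49]
L9 α=1/2: [100553/882, 65125/441, 11787/98]
= [114, 148, 120]


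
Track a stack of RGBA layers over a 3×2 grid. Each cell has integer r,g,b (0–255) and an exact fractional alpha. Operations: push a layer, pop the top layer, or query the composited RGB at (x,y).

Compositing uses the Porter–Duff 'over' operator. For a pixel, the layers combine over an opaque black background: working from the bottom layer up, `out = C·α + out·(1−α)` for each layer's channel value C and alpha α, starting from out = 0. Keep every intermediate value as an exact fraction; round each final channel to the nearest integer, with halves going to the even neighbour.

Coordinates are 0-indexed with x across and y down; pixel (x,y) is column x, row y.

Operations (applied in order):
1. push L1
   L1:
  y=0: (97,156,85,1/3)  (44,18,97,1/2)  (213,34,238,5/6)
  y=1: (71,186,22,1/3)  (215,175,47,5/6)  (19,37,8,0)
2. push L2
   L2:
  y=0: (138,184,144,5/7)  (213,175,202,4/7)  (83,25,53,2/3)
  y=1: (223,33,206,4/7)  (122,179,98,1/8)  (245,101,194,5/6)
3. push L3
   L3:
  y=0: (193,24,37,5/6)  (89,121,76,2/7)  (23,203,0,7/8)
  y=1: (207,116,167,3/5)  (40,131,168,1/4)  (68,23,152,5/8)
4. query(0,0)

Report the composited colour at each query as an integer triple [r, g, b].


at x=0,y=0 over L1,L2,L3:
L1 α=1/3: [97/3, 52, 85/3]
L2 α=5/7: [2264/21, 1024/7, 2330/21]
L3 α=5/6: [22529/126, 932/21, 6215/126]
= [179, 44, 49]


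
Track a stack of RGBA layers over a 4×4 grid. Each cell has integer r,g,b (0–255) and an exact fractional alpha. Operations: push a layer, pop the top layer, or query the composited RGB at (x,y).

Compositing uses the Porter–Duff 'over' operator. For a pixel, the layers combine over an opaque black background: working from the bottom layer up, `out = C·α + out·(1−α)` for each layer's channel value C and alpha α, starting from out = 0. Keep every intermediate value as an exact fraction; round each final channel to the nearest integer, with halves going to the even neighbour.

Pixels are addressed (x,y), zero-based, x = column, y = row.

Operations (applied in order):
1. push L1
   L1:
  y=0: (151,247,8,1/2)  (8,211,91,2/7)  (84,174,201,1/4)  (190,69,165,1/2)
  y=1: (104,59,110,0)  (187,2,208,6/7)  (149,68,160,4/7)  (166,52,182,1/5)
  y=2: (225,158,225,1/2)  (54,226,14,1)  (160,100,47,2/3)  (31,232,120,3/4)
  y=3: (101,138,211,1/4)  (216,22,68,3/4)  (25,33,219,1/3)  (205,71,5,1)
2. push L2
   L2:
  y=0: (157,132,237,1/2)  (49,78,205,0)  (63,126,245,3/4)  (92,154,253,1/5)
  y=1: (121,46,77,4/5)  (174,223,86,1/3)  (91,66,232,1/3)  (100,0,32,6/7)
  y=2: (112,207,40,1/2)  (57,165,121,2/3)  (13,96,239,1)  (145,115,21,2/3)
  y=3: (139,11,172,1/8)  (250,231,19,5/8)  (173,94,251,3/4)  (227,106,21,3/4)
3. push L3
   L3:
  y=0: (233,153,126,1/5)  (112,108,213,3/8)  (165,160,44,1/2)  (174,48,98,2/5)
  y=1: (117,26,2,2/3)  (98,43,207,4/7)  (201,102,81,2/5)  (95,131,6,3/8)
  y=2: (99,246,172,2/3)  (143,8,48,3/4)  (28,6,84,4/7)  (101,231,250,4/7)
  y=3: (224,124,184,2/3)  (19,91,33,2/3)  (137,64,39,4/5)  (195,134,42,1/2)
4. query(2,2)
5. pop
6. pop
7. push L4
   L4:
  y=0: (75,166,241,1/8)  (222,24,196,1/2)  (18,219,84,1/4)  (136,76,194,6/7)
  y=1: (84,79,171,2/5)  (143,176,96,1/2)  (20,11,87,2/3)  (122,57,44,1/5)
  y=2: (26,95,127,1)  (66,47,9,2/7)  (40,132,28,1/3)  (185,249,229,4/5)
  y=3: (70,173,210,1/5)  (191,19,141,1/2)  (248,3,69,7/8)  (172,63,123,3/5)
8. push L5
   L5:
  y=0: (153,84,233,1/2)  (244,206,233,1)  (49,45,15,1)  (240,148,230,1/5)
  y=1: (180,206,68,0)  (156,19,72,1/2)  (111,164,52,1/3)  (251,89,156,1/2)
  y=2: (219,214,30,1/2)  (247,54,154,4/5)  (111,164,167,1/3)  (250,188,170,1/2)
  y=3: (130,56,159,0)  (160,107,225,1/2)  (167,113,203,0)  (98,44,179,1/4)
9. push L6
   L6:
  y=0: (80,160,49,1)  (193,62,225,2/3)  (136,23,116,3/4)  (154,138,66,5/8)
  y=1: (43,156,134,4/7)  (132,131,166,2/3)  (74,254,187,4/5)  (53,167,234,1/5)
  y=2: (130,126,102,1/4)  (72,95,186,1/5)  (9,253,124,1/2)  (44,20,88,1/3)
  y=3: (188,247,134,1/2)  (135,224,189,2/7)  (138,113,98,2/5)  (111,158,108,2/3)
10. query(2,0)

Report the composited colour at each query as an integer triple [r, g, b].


(2,2) stack=L1,L2,L3; from [0,0,0]:
L1 α=2/3: [320/3, 200/3, 94/3]
L2 α=1: [13, 96, 239]
L3 α=4/7: [151/7, 312/7, 1053/7]
= [22, 45, 150]

query (2,0) [L1,L4,L5,L6] — begin 0,0,0
after L1 α=1/4: [21, 87/2, 201/4]
after L4 α=1/4: [81/4, 699/8, 939/16]
after L5 α=1: [49, 45, 15]
after L6 α=3/4: [457/4, 57/2, 363/4]
= [114, 28, 91]
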